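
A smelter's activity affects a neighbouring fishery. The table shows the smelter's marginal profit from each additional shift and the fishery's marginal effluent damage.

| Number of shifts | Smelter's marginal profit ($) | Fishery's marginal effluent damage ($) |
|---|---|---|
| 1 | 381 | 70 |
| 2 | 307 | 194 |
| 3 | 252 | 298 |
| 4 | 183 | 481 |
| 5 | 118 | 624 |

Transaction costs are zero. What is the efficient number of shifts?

Bargaining reaches the level where marginal profit last exceeds marginal effluent damage.
That holds through level 2 (307 ≥ 194) but not at 3 (252 < 298).

2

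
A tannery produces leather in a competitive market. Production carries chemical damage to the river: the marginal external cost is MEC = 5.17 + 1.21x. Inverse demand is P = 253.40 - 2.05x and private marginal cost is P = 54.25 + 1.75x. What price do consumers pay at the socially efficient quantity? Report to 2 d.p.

P = 174.03

Social marginal cost = private MC + MEC = 59.42 + 2.96x.
Set SMC = demand: 59.42 + 2.96x = 253.40 - 2.05x → x* = 38.7186.
Consumer price on the demand curve at x*: 253.40 − 2.05×38.7186 = 174.0269.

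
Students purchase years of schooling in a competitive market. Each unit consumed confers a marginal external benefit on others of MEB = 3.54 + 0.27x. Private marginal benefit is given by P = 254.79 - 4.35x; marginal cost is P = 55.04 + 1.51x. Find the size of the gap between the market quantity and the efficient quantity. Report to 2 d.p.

2.28 units

Market equilibrium (private): 55.04 + 1.51x = 254.79 - 4.35x → x_m = 34.0870.
Social marginal benefit = demand + MEB = 258.33 - 4.08x.
Set SMB = MC: 258.33 - 4.08x = 55.04 + 1.51x → x* = 36.3667.
Gap = |34.0870 − 36.3667| = 2.2797.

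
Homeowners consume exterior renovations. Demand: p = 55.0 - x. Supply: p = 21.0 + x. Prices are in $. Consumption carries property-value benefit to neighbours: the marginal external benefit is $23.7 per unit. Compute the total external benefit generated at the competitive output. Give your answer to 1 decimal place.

$402.9

Market equilibrium (private): 21.0 + x = 55.0 - x → x_m = 17.0000.
Total external benefit = MEB × x_m = 23.7 × 17.0000 = 402.9000.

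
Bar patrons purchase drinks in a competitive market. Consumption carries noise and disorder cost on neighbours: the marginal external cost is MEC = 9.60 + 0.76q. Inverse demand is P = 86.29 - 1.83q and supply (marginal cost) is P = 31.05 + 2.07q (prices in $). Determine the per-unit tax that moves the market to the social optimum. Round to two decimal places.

Social marginal benefit = demand − MEC = 76.69 - 2.59q.
Set SMB = MC: 76.69 - 2.59q = 31.05 + 2.07q → q* = 9.7940.
The Pigouvian tax equals MEC at q*: 9.60 + 0.76×9.7940 = 17.0434.

tax = $17.04 per unit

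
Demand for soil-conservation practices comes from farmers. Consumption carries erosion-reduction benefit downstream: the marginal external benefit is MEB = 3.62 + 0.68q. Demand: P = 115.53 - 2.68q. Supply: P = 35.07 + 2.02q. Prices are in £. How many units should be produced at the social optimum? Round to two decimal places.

q* = 20.92

Social marginal benefit = demand + MEB = 119.15 - 2.00q.
Set SMB = MC: 119.15 - 2.00q = 35.07 + 2.02q → q* = 20.9154.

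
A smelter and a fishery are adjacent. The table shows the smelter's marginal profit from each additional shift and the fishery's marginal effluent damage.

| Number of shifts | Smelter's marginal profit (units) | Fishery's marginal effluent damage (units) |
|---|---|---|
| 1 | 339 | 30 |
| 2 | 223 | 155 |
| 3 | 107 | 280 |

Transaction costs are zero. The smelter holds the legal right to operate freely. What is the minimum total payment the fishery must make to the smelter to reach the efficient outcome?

Left alone the smelter would choose level 3 (marginal profit stays positive).
Efficient level: k* = 2 (marginal profit ≥ marginal effluent damage through 2).
The fishery must at least cover the smelter's forgone profit from cutting 3→2: 107 = 107.

107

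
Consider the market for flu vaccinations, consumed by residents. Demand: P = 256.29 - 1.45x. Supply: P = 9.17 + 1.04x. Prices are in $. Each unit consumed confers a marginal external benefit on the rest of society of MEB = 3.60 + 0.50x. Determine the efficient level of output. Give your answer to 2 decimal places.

Social marginal benefit = demand + MEB = 259.89 - 0.95x.
Set SMB = MC: 259.89 - 0.95x = 9.17 + 1.04x → x* = 125.9899.

x* = 125.99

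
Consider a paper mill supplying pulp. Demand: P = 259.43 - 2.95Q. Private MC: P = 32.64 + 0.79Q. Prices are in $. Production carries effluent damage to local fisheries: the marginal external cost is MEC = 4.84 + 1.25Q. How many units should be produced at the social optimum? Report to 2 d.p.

Q* = 44.48

Social marginal cost = private MC + MEC = 37.48 + 2.04Q.
Set SMC = demand: 37.48 + 2.04Q = 259.43 - 2.95Q → Q* = 44.4790.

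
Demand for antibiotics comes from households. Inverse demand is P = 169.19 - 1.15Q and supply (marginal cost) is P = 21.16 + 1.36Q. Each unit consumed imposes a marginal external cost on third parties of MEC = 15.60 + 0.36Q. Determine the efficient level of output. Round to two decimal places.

Social marginal benefit = demand − MEC = 153.59 - 1.51Q.
Set SMB = MC: 153.59 - 1.51Q = 21.16 + 1.36Q → Q* = 46.1429.

Q* = 46.14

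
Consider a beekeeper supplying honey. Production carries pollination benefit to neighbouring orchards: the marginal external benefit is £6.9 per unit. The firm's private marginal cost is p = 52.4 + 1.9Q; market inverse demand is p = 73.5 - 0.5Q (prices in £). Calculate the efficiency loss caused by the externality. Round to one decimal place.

DWL = £9.9

Market equilibrium (private): 52.4 + 1.9Q = 73.5 - 0.5Q → Q_m = 8.7917.
Social marginal cost = private MC − MEB = 45.5 + 1.9Q.
Set SMC = demand: 45.5 + 1.9Q = 73.5 - 0.5Q → Q* = 11.6667.
The welfare-loss triangle has base |Q_m − Q*| and height MEB(Q_m) (the vertical gap between SMC and demand is zero at Q* and MEB at Q_m).
DWL = ½ × 2.8750 × 6.9000 = 9.9188.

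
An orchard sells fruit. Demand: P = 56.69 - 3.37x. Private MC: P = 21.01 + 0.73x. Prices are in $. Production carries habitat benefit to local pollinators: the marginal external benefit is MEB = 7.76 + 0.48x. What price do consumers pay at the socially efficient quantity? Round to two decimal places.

Social marginal cost = private MC − MEB = 13.25 + 0.25x.
Set SMC = demand: 13.25 + 0.25x = 56.69 - 3.37x → x* = 12.0000.
Consumer price on the demand curve at x*: 56.69 − 3.37×12.0000 = 16.2500.

P = $16.25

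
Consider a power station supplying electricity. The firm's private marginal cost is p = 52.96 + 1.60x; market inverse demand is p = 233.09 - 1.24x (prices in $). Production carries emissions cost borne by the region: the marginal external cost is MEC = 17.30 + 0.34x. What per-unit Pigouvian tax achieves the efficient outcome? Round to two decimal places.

Social marginal cost = private MC + MEC = 70.26 + 1.94x.
Set SMC = demand: 70.26 + 1.94x = 233.09 - 1.24x → x* = 51.2044.
The Pigouvian tax equals MEC at x*: 17.30 + 0.34×51.2044 = 34.7095.

tax = $34.71 per unit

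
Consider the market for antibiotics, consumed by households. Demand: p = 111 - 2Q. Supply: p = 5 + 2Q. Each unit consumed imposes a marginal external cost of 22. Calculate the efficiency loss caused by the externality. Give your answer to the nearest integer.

DWL = 61

Market equilibrium (private): 5 + 2Q = 111 - 2Q → Q_m = 26.5000.
Social marginal benefit = demand − MEC = 89 - 2Q.
Set SMB = MC: 89 - 2Q = 5 + 2Q → Q* = 21.0000.
The welfare-loss triangle has base |Q_m − Q*| and height MEC(Q_m) (the vertical gap between SMB and MC is zero at Q* and MEC at Q_m).
DWL = ½ × 5.5000 × 22.0000 = 60.5000.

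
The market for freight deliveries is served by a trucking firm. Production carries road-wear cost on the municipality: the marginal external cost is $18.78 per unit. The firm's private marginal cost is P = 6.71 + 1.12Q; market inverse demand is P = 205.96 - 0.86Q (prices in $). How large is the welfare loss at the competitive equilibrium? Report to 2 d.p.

DWL = $89.06

Market equilibrium (private): 6.71 + 1.12Q = 205.96 - 0.86Q → Q_m = 100.6313.
Social marginal cost = private MC + MEC = 25.49 + 1.12Q.
Set SMC = demand: 25.49 + 1.12Q = 205.96 - 0.86Q → Q* = 91.1465.
The loss is the area between SMC and demand from Q* to Q_m; with linear curves that's a triangle of height MEC(Q_m).
DWL = ½ × 9.4848 × 18.7800 = 89.0623.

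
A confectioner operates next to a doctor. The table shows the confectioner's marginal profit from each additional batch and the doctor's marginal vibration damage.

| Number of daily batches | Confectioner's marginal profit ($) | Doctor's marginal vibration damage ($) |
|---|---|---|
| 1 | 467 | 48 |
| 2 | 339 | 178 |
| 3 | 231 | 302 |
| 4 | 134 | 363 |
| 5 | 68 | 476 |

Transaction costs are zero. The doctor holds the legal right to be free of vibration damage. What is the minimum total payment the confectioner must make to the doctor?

Efficient level: marginal profit ≥ marginal vibration damage through level 2, so k* = 2.
With the doctor holding the right, the confectioner must at least compensate total damage at k*: 48 + 178 = 226.

$226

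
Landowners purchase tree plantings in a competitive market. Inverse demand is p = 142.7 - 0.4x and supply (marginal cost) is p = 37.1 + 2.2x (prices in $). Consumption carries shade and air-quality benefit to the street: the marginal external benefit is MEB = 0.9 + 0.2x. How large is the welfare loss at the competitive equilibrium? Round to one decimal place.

DWL = $17.0

Market equilibrium (private): 37.1 + 2.2x = 142.7 - 0.4x → x_m = 40.6154.
Social marginal benefit = demand + MEB = 143.6 - 0.2x.
Set SMB = MC: 143.6 - 0.2x = 37.1 + 2.2x → x* = 44.3750.
Between x* and x_m the wedge SMB − MC runs linearly from 0 to MEB(x_m), so the loss is a triangle.
DWL = ½ × 3.7596 × 9.0231 = 16.9616.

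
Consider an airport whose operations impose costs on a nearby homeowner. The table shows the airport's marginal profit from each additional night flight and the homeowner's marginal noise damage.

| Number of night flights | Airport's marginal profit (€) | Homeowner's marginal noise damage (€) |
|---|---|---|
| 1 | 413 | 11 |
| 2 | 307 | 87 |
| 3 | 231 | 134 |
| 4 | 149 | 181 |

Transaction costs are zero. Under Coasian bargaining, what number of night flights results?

3

Bargaining reaches the level where marginal profit last exceeds marginal noise damage.
That holds through level 3 (231 ≥ 134) but not at 4 (149 < 181).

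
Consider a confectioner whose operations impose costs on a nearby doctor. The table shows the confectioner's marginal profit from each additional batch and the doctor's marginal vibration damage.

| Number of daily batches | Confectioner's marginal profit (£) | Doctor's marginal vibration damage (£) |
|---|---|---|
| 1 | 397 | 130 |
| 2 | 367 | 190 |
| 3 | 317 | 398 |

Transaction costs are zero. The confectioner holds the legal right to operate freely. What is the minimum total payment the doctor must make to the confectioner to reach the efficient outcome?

£317

Left alone the confectioner would choose level 3 (marginal profit stays positive).
Efficient level: k* = 2 (marginal profit ≥ marginal vibration damage through 2).
The doctor must at least cover the confectioner's forgone profit from cutting 3→2: 317 = 317.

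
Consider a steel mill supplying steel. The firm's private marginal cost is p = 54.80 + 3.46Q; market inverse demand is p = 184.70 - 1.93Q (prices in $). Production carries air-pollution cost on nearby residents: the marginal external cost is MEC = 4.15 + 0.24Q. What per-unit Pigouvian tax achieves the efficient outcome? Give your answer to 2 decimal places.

Social marginal cost = private MC + MEC = 58.95 + 3.70Q.
Set SMC = demand: 58.95 + 3.70Q = 184.70 - 1.93Q → Q* = 22.3357.
The Pigouvian tax equals MEC at Q*: 4.15 + 0.24×22.3357 = 9.5106.

tax = $9.51 per unit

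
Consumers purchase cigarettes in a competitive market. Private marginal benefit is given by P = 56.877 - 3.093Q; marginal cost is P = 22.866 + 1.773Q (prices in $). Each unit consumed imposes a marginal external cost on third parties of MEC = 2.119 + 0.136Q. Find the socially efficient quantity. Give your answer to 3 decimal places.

Q* = 6.376

Social marginal benefit = demand − MEC = 54.758 - 3.229Q.
Set SMB = MC: 54.758 - 3.229Q = 22.866 + 1.773Q → Q* = 6.3758.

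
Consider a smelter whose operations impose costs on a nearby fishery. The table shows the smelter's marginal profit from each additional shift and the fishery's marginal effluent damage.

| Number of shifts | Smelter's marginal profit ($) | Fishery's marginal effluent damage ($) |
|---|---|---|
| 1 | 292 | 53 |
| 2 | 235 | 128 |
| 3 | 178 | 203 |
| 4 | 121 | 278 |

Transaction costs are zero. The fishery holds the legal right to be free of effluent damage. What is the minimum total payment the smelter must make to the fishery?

$181

Efficient level: marginal profit ≥ marginal effluent damage through level 2, so k* = 2.
With the fishery holding the right, the smelter must at least compensate total damage at k*: 53 + 128 = 181.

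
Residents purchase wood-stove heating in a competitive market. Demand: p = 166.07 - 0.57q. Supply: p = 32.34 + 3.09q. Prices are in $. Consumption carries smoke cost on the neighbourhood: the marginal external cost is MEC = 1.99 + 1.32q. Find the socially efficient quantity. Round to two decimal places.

Social marginal benefit = demand − MEC = 164.08 - 1.89q.
Set SMB = MC: 164.08 - 1.89q = 32.34 + 3.09q → q* = 26.4538.

q* = 26.45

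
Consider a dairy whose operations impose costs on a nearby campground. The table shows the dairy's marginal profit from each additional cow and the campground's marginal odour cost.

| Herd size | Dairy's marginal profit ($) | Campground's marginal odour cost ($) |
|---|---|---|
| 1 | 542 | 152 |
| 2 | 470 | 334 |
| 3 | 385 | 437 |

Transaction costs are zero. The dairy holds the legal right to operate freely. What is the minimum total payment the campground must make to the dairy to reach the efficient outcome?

Left alone the dairy would choose level 3 (marginal profit stays positive).
Efficient level: k* = 2 (marginal profit ≥ marginal odour cost through 2).
The campground must at least cover the dairy's forgone profit from cutting 3→2: 385 = 385.

$385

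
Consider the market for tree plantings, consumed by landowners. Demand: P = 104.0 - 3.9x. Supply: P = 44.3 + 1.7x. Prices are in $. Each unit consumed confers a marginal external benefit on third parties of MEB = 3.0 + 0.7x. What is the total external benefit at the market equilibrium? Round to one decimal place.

$71.8

Market equilibrium (private): 44.3 + 1.7x = 104.0 - 3.9x → x_m = 10.6607.
Total external benefit = ∫₀^{x_m} (3.0 + 0.7x) dx = 3.0×10.6607 + ½×0.7×10.6607² = 71.7598.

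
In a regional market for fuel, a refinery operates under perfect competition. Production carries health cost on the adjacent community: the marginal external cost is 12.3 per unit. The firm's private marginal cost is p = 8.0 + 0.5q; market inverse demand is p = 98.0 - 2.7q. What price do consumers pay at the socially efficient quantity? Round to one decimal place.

Social marginal cost = private MC + MEC = 20.3 + 0.5q.
Set SMC = demand: 20.3 + 0.5q = 98.0 - 2.7q → q* = 24.2813.
Consumer price on the demand curve at q*: 98.0 − 2.7×24.2813 = 32.4405.

P = 32.4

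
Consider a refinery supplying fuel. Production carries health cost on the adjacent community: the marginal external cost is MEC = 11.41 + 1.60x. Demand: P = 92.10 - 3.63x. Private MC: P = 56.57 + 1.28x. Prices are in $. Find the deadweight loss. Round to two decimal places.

Market equilibrium (private): 56.57 + 1.28x = 92.10 - 3.63x → x_m = 7.2363.
Social marginal cost = private MC + MEC = 67.98 + 2.88x.
Set SMC = demand: 67.98 + 2.88x = 92.10 - 3.63x → x* = 3.7051.
Height of the DWL triangle at x_m is SMC(x_m) − demand(x_m) = MEC(x_m) = 22.9880.
DWL = ½ × 3.5312 × 22.9880 = 40.5876.

DWL = $40.59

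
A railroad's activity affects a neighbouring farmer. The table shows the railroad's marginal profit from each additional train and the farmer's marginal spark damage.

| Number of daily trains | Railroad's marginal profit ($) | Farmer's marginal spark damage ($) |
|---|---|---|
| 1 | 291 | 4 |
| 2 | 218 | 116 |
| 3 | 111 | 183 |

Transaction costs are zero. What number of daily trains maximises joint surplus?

Bargaining reaches the level where marginal profit last exceeds marginal spark damage.
That holds through level 2 (218 ≥ 116) but not at 3 (111 < 183).

2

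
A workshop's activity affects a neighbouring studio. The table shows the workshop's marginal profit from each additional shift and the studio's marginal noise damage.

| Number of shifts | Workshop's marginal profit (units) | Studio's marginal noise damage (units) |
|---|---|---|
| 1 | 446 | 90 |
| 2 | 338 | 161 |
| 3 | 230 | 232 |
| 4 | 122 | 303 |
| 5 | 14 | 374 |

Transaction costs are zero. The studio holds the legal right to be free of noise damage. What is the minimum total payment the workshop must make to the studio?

Efficient level: marginal profit ≥ marginal noise damage through level 2, so k* = 2.
With the studio holding the right, the workshop must at least compensate total damage at k*: 90 + 161 = 251.

251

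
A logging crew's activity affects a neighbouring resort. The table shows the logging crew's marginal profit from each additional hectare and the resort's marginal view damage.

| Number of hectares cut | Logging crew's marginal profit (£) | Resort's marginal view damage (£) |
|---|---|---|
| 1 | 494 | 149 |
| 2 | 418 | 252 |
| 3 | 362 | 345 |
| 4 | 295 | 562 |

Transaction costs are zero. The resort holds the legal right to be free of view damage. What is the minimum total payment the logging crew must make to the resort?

Efficient level: marginal profit ≥ marginal view damage through level 3, so k* = 3.
With the resort holding the right, the logging crew must at least compensate total damage at k*: 149 + 252 + 345 = 746.

£746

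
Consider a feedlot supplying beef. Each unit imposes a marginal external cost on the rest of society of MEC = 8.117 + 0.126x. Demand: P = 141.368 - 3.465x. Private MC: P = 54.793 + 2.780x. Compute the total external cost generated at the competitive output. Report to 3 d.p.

124.634

Market equilibrium (private): 54.793 + 2.780x = 141.368 - 3.465x → x_m = 13.8631.
Total external cost = ∫₀^{x_m} (8.117 + 0.126x) dx = 8.117×13.8631 + ½×0.126×13.8631² = 124.6345.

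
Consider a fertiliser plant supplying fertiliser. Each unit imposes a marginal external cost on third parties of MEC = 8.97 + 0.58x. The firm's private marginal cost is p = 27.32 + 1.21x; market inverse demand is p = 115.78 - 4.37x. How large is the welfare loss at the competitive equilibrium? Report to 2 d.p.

DWL = 26.78

Market equilibrium (private): 27.32 + 1.21x = 115.78 - 4.37x → x_m = 15.8530.
Social marginal cost = private MC + MEC = 36.29 + 1.79x.
Set SMC = demand: 36.29 + 1.79x = 115.78 - 4.37x → x* = 12.9042.
The welfare-loss triangle has base |x_m − x*| and height MEC(x_m) (the vertical gap between SMC and demand is zero at x* and MEC at x_m).
DWL = ½ × 2.9488 × 18.1648 = 26.7822.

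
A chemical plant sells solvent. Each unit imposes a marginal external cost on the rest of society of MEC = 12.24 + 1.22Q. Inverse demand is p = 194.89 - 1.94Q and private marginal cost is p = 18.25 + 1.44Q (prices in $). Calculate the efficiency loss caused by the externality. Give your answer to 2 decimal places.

Market equilibrium (private): 18.25 + 1.44Q = 194.89 - 1.94Q → Q_m = 52.2604.
Social marginal cost = private MC + MEC = 30.49 + 2.66Q.
Set SMC = demand: 30.49 + 2.66Q = 194.89 - 1.94Q → Q* = 35.7391.
Between Q* and Q_m the wedge SMC − demand runs linearly from 0 to MEC(Q_m), so the loss is a triangle.
DWL = ½ × 16.5213 × 75.9976 = 627.7896.

DWL = $627.79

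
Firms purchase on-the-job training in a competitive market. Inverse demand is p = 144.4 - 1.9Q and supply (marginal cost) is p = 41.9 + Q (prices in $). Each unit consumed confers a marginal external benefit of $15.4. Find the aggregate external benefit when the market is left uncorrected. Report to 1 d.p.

$544.3

Market equilibrium (private): 41.9 + Q = 144.4 - 1.9Q → Q_m = 35.3448.
Total external benefit = MEB × Q_m = 15.4 × 35.3448 = 544.3099.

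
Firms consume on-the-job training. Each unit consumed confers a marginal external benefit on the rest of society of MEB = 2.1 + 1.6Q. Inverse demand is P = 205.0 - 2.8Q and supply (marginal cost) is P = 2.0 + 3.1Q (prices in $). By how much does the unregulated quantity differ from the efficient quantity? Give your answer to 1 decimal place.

13.3 units

Market equilibrium (private): 2.0 + 3.1Q = 205.0 - 2.8Q → Q_m = 34.4068.
Social marginal benefit = demand + MEB = 207.1 - 1.2Q.
Set SMB = MC: 207.1 - 1.2Q = 2.0 + 3.1Q → Q* = 47.6977.
Gap = |34.4068 − 47.6977| = 13.2909.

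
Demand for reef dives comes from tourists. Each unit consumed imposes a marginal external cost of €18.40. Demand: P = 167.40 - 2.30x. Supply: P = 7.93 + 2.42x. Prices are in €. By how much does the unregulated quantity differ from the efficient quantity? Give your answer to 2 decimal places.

Market equilibrium (private): 7.93 + 2.42x = 167.40 - 2.30x → x_m = 33.7860.
Social marginal benefit = demand − MEC = 149.00 - 2.30x.
Set SMB = MC: 149.00 - 2.30x = 7.93 + 2.42x → x* = 29.8877.
Gap = |33.7860 − 29.8877| = 3.8983.

3.90 units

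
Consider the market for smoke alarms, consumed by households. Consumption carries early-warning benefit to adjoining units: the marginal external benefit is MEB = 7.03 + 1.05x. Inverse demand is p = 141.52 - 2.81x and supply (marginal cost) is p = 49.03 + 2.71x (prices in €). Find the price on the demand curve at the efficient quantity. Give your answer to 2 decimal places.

Social marginal benefit = demand + MEB = 148.55 - 1.76x.
Set SMB = MC: 148.55 - 1.76x = 49.03 + 2.71x → x* = 22.2640.
Consumer price on the demand curve at x*: 141.52 − 2.81×22.2640 = 78.9582.

P = €78.96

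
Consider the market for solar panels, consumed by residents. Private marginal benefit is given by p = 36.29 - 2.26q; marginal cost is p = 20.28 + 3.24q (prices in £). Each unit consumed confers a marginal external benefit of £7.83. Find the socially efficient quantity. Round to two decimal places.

Social marginal benefit = demand + MEB = 44.12 - 2.26q.
Set SMB = MC: 44.12 - 2.26q = 20.28 + 3.24q → q* = 4.3345.

q* = 4.33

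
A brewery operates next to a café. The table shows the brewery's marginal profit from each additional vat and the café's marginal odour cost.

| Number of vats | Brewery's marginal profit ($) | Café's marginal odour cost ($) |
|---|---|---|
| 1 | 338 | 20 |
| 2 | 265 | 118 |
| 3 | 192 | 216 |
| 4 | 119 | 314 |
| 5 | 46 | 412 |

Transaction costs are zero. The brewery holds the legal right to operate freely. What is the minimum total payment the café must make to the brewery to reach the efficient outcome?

$357

Left alone the brewery would choose level 5 (marginal profit stays positive).
Efficient level: k* = 2 (marginal profit ≥ marginal odour cost through 2).
The café must at least cover the brewery's forgone profit from cutting 5→2: 192 + 119 + 46 = 357.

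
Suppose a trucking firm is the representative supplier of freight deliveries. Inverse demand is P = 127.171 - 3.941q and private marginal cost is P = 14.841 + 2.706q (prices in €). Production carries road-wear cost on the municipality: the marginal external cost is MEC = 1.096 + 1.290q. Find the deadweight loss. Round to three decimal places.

Market equilibrium (private): 14.841 + 2.706q = 127.171 - 3.941q → q_m = 16.8994.
Social marginal cost = private MC + MEC = 15.937 + 3.996q.
Set SMC = demand: 15.937 + 3.996q = 127.171 - 3.941q → q* = 14.0146.
Between q* and q_m the wedge SMC − demand runs linearly from 0 to MEC(q_m), so the loss is a triangle.
DWL = ½ × 2.8848 × 22.8962 = 33.0255.

DWL = €33.025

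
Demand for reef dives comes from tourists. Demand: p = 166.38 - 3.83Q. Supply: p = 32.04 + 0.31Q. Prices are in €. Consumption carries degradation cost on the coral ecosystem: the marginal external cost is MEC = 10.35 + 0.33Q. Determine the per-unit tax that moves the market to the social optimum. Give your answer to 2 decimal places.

tax = €19.50 per unit

Social marginal benefit = demand − MEC = 156.03 - 4.16Q.
Set SMB = MC: 156.03 - 4.16Q = 32.04 + 0.31Q → Q* = 27.7383.
The Pigouvian tax equals MEC at Q*: 10.35 + 0.33×27.7383 = 19.5036.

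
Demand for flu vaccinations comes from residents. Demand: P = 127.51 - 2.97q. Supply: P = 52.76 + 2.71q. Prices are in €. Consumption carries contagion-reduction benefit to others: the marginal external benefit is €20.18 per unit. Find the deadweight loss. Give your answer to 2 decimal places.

DWL = €35.85

Market equilibrium (private): 52.76 + 2.71q = 127.51 - 2.97q → q_m = 13.1602.
Social marginal benefit = demand + MEB = 147.69 - 2.97q.
Set SMB = MC: 147.69 - 2.97q = 52.76 + 2.71q → q* = 16.7130.
The welfare-loss triangle has base |q_m − q*| and height MEB(q_m) (the vertical gap between SMB and MC is zero at q* and MEB at q_m).
DWL = ½ × 3.5528 × 20.1800 = 35.8478.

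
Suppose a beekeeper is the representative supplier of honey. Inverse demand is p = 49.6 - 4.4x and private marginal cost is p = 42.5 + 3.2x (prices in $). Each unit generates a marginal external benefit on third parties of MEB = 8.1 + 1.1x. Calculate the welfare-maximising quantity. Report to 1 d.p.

x* = 2.3

Social marginal cost = private MC − MEB = 34.4 + 2.1x.
Set SMC = demand: 34.4 + 2.1x = 49.6 - 4.4x → x* = 2.3385.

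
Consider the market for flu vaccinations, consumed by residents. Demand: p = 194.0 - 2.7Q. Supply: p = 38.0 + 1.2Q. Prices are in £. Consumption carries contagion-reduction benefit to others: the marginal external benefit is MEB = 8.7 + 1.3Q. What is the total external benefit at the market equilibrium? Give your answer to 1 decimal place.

Market equilibrium (private): 38.0 + 1.2Q = 194.0 - 2.7Q → Q_m = 40.0000.
Total external benefit = ∫₀^{Q_m} (8.7 + 1.3Q) dQ = 8.7×40.0000 + ½×1.3×40.0000² = 1388.0000.

£1388.0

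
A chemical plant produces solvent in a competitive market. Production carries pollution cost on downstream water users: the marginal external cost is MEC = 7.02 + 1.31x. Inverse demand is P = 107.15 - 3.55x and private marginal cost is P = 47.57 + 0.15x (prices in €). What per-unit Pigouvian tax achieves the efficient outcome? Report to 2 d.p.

Social marginal cost = private MC + MEC = 54.59 + 1.46x.
Set SMC = demand: 54.59 + 1.46x = 107.15 - 3.55x → x* = 10.4910.
The Pigouvian tax equals MEC at x*: 7.02 + 1.31×10.4910 = 20.7632.

tax = €20.76 per unit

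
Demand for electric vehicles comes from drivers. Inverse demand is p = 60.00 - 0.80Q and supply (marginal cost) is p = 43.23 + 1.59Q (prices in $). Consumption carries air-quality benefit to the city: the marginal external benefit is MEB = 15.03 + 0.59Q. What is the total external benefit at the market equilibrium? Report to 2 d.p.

$119.99

Market equilibrium (private): 43.23 + 1.59Q = 60.00 - 0.80Q → Q_m = 7.0167.
Total external benefit = ∫₀^{Q_m} (15.03 + 0.59Q) dQ = 15.03×7.0167 + ½×0.59×7.0167² = 119.9851.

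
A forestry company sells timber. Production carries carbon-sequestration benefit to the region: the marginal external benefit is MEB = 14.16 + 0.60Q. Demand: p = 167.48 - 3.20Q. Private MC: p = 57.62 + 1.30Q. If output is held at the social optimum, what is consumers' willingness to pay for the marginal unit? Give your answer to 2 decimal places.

Social marginal cost = private MC − MEB = 43.46 + 0.70Q.
Set SMC = demand: 43.46 + 0.70Q = 167.48 - 3.20Q → Q* = 31.8000.
Consumer price on the demand curve at Q*: 167.48 − 3.20×31.8000 = 65.7200.

P = 65.72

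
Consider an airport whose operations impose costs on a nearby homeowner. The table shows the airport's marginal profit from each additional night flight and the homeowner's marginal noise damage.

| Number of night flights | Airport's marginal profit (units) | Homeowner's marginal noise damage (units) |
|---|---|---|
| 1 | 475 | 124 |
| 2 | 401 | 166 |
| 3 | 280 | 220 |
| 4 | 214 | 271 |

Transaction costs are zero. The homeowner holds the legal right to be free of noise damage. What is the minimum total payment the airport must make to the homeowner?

510

Efficient level: marginal profit ≥ marginal noise damage through level 3, so k* = 3.
With the homeowner holding the right, the airport must at least compensate total damage at k*: 124 + 166 + 220 = 510.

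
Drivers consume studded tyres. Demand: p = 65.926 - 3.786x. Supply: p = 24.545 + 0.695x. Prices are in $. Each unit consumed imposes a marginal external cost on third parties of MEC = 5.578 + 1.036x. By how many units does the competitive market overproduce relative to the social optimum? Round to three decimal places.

2.745 units

Market equilibrium (private): 24.545 + 0.695x = 65.926 - 3.786x → x_m = 9.2348.
Social marginal benefit = demand − MEC = 60.348 - 4.822x.
Set SMB = MC: 60.348 - 4.822x = 24.545 + 0.695x → x* = 6.4896.
Gap = |9.2348 − 6.4896| = 2.7452.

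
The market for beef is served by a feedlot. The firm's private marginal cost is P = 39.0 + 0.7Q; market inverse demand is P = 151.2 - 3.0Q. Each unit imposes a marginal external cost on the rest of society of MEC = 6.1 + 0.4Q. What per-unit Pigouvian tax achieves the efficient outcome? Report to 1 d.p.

Social marginal cost = private MC + MEC = 45.1 + 1.1Q.
Set SMC = demand: 45.1 + 1.1Q = 151.2 - 3.0Q → Q* = 25.8780.
The Pigouvian tax equals MEC at Q*: 6.1 + 0.4×25.8780 = 16.4512.

tax = 16.5 per unit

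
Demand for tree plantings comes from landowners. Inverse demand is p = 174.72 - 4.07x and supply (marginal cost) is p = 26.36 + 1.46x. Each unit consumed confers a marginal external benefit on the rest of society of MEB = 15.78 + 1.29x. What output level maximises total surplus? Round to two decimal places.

x* = 38.71

Social marginal benefit = demand + MEB = 190.50 - 2.78x.
Set SMB = MC: 190.50 - 2.78x = 26.36 + 1.46x → x* = 38.7123.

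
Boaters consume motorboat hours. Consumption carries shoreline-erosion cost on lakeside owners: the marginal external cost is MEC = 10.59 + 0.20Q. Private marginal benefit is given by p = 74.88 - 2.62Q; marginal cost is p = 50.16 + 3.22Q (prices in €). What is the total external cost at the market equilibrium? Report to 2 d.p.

€46.62

Market equilibrium (private): 50.16 + 3.22Q = 74.88 - 2.62Q → Q_m = 4.2329.
Total external cost = ∫₀^{Q_m} (10.59 + 0.20Q) dQ = 10.59×4.2329 + ½×0.20×4.2329² = 46.6182.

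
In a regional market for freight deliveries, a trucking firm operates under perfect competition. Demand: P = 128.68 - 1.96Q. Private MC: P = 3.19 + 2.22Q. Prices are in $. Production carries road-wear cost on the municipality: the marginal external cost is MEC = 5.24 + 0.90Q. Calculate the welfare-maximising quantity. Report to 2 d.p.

Social marginal cost = private MC + MEC = 8.43 + 3.12Q.
Set SMC = demand: 8.43 + 3.12Q = 128.68 - 1.96Q → Q* = 23.6713.

Q* = 23.67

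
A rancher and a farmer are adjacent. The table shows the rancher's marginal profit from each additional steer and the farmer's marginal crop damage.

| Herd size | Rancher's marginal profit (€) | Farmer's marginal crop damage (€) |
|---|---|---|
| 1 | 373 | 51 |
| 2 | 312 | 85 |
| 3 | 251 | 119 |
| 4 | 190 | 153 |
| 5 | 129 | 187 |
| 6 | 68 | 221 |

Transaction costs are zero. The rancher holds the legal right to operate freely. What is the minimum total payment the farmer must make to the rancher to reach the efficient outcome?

Left alone the rancher would choose level 6 (marginal profit stays positive).
Efficient level: k* = 4 (marginal profit ≥ marginal crop damage through 4).
The farmer must at least cover the rancher's forgone profit from cutting 6→4: 129 + 68 = 197.

€197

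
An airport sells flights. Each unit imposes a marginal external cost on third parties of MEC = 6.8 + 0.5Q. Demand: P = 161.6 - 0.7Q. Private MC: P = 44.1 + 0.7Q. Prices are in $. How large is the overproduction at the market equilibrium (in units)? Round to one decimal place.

Market equilibrium (private): 44.1 + 0.7Q = 161.6 - 0.7Q → Q_m = 83.9286.
Social marginal cost = private MC + MEC = 50.9 + 1.2Q.
Set SMC = demand: 50.9 + 1.2Q = 161.6 - 0.7Q → Q* = 58.2632.
Gap = |83.9286 − 58.2632| = 25.6654.

25.7 units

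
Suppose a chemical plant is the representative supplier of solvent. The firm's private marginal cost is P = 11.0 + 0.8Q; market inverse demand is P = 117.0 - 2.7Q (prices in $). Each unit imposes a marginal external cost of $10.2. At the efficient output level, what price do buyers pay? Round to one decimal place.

Social marginal cost = private MC + MEC = 21.2 + 0.8Q.
Set SMC = demand: 21.2 + 0.8Q = 117.0 - 2.7Q → Q* = 27.3714.
Consumer price on the demand curve at Q*: 117.0 − 2.7×27.3714 = 43.0972.

P = $43.1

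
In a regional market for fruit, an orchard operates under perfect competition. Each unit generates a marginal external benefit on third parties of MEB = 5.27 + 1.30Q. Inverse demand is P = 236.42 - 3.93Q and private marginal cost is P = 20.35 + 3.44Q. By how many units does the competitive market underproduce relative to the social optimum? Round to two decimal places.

Market equilibrium (private): 20.35 + 3.44Q = 236.42 - 3.93Q → Q_m = 29.3175.
Social marginal cost = private MC − MEB = 15.08 + 2.14Q.
Set SMC = demand: 15.08 + 2.14Q = 236.42 - 3.93Q → Q* = 36.4646.
Gap = |29.3175 − 36.4646| = 7.1471.

7.15 units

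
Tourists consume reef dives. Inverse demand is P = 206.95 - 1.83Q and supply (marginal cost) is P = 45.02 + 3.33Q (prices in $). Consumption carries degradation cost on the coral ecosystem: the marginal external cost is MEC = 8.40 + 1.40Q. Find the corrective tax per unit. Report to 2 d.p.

tax = $41.17 per unit

Social marginal benefit = demand − MEC = 198.55 - 3.23Q.
Set SMB = MC: 198.55 - 3.23Q = 45.02 + 3.33Q → Q* = 23.4040.
The Pigouvian tax equals MEC at Q*: 8.40 + 1.40×23.4040 = 41.1656.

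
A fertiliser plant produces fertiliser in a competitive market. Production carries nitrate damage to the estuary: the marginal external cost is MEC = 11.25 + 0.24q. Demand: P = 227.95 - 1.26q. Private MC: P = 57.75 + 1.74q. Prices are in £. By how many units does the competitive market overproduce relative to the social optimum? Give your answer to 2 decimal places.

7.67 units

Market equilibrium (private): 57.75 + 1.74q = 227.95 - 1.26q → q_m = 56.7333.
Social marginal cost = private MC + MEC = 69.00 + 1.98q.
Set SMC = demand: 69.00 + 1.98q = 227.95 - 1.26q → q* = 49.0586.
Gap = |56.7333 − 49.0586| = 7.6747.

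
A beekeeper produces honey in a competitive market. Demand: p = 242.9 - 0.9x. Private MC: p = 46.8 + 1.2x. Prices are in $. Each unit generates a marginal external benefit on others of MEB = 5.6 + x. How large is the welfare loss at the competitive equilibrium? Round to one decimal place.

Market equilibrium (private): 46.8 + 1.2x = 242.9 - 0.9x → x_m = 93.3810.
Social marginal cost = private MC − MEB = 41.2 + 0.2x.
Set SMC = demand: 41.2 + 0.2x = 242.9 - 0.9x → x* = 183.3636.
The welfare-loss triangle has base |x_m − x*| and height MEB(x_m) (the vertical gap between SMC and demand is zero at x* and MEB at x_m).
DWL = ½ × 89.9826 × 98.9810 = 4453.2839.

DWL = $4453.3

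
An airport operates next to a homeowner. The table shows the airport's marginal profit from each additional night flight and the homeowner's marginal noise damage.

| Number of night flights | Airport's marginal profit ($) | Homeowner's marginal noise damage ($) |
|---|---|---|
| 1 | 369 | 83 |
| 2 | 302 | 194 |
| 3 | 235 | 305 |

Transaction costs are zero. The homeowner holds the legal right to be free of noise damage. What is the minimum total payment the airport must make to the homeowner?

Efficient level: marginal profit ≥ marginal noise damage through level 2, so k* = 2.
With the homeowner holding the right, the airport must at least compensate total damage at k*: 83 + 194 = 277.

$277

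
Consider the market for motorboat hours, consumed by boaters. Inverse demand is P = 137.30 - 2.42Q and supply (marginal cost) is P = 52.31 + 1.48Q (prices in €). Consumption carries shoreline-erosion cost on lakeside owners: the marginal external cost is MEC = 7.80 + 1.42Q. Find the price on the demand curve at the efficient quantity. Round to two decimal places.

P = €102.19

Social marginal benefit = demand − MEC = 129.50 - 3.84Q.
Set SMB = MC: 129.50 - 3.84Q = 52.31 + 1.48Q → Q* = 14.5094.
Consumer price on the demand curve at Q*: 137.30 − 2.42×14.5094 = 102.1873.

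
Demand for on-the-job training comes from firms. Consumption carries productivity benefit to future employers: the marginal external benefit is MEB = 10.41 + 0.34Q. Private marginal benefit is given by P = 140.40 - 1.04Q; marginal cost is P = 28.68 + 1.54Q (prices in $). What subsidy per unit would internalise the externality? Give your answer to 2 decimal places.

Social marginal benefit = demand + MEB = 150.81 - 0.70Q.
Set SMB = MC: 150.81 - 0.70Q = 28.68 + 1.54Q → Q* = 54.5223.
The Pigouvian subsidy equals MEB at Q*: 10.41 + 0.34×54.5223 = 28.9476.

subsidy = $28.95 per unit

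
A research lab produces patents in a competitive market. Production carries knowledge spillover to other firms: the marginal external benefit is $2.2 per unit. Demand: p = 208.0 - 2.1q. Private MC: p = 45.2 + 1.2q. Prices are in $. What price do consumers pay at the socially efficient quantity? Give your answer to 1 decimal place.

P = $103.0

Social marginal cost = private MC − MEB = 43.0 + 1.2q.
Set SMC = demand: 43.0 + 1.2q = 208.0 - 2.1q → q* = 50.0000.
Consumer price on the demand curve at q*: 208.0 − 2.1×50.0000 = 103.0000.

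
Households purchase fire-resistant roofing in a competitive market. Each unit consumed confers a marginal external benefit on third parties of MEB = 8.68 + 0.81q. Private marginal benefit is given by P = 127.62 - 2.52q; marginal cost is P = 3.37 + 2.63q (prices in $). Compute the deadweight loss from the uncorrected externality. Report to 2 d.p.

Market equilibrium (private): 3.37 + 2.63q = 127.62 - 2.52q → q_m = 24.1262.
Social marginal benefit = demand + MEB = 136.30 - 1.71q.
Set SMB = MC: 136.30 - 1.71q = 3.37 + 2.63q → q* = 30.6290.
Height of the DWL triangle at q_m is SMB(q_m) − MC(q_m) = MEB(q_m) = 28.2222.
DWL = ½ × 6.5028 × 28.2222 = 91.7617.

DWL = $91.76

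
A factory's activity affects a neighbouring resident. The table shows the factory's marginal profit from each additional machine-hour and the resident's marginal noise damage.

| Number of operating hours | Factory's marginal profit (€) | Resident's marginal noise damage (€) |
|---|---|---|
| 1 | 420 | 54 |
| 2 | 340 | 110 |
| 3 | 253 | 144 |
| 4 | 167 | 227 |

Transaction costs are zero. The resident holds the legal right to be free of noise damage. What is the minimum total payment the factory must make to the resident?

Efficient level: marginal profit ≥ marginal noise damage through level 3, so k* = 3.
With the resident holding the right, the factory must at least compensate total damage at k*: 54 + 110 + 144 = 308.

€308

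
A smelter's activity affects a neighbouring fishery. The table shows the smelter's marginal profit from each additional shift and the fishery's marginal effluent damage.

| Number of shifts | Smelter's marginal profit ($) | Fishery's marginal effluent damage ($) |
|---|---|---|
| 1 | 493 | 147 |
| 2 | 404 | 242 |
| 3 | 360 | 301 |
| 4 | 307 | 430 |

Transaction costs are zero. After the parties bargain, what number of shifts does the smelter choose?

Bargaining reaches the level where marginal profit last exceeds marginal effluent damage.
That holds through level 3 (360 ≥ 301) but not at 4 (307 < 430).

3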